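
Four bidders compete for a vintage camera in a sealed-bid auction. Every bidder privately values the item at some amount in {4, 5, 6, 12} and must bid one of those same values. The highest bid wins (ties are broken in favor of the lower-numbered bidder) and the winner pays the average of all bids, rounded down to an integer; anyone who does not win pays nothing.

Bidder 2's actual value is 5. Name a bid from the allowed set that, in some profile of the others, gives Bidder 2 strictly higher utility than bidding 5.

Suppose Bidder 1 bids 5, Bidder 3 bids 4 and Bidder 4 bids 4.
Bid 5: loses, pays 0, utility 0.
Bid 6: wins, pays 4, utility 5 - 4 = 1.
So bidding 6 beats truth here (1 > 0).

6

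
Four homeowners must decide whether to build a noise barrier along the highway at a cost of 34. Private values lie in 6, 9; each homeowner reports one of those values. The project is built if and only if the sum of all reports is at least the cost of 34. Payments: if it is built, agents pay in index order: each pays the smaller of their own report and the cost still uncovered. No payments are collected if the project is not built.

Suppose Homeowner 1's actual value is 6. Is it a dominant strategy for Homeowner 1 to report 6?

Yes

Check each profile of the others' reports and compare truth against every alternative report.
Others report (9, 9, 9): truth gives 0, best alternative gives -3.
Others report (6, 6, 6): truth gives 0, best alternative gives 0.
Others report (6, 6, 9): truth gives 0, best alternative gives 0.
Others report (6, 9, 6): truth gives 0, best alternative gives 0.
Others report (6, 9, 9): truth gives 0, best alternative gives 0.
Others report (9, 6, 6): truth gives 0, best alternative gives 0.
(Remaining 2 profiles checked similarly; truth is weakly best in each.)
In every case the truthful report is at least as good as any alternative, so it is a dominant strategy.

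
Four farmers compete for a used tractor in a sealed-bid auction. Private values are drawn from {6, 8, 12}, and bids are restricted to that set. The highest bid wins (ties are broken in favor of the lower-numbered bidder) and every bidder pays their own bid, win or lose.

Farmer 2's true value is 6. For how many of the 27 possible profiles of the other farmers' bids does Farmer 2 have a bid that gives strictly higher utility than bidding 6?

Others bid (6, 6, 6): truth gives -6; bid 8 gives -2 > -6. Violating.
Others bid (6, 6, 8): truth gives -6; bid 8 gives -2 > -6. Violating.
Others bid (6, 8, 6): truth gives -6; bid 8 gives -2 > -6. Violating.
Others bid (6, 8, 8): truth gives -6; bid 8 gives -2 > -6. Violating.
Others bid (6, 6, 12): truth gives -6; no alternative beats it.
Others bid (6, 8, 12): truth gives -6; no alternative beats it.
(Checking all 27 profiles: 4 have a profitable deviation, 23 do not.)

4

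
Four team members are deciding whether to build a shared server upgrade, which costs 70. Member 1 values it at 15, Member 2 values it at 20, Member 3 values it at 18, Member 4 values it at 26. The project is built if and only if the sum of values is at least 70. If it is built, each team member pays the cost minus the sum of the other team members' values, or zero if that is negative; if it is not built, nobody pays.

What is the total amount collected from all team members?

Total value 79 ≥ cost 70, so it is built.
Member 1: others sum to 64; max(0, 70 - 64) = 6.
Member 2: others sum to 59; max(0, 70 - 59) = 11.
Member 3: others sum to 61; max(0, 70 - 61) = 9.
Member 4: others sum to 53; max(0, 70 - 53) = 17.
Total collected = 6 + 11 + 9 + 17 = 43.

43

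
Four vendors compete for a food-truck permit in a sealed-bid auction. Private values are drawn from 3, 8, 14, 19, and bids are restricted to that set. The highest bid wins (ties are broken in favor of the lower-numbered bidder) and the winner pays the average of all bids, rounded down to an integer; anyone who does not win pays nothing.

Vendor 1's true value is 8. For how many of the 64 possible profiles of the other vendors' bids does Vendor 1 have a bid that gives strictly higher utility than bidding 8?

Others bid (3, 3, 3): truth gives 4; bid 3 gives 5 > 4. Violating.
Others bid (3, 3, 8): truth gives 3; no alternative beats it.
Others bid (3, 3, 14): truth gives 0; no alternative beats it.
(Checking all 64 profiles: 1 has a profitable deviation, 63 do not.)

1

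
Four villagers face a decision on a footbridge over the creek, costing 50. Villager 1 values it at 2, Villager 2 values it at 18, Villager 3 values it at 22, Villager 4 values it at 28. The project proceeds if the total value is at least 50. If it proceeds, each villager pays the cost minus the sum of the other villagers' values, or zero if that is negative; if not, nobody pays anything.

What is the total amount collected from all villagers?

10

Total value 70 ≥ cost 50, so it is built.
Villager 1: others sum to 68; max(0, 50 - 68) = 0.
Villager 2: others sum to 52; max(0, 50 - 52) = 0.
Villager 3: others sum to 48; max(0, 50 - 48) = 2.
Villager 4: others sum to 42; max(0, 50 - 42) = 8.
Total collected = 0 + 0 + 2 + 8 = 10.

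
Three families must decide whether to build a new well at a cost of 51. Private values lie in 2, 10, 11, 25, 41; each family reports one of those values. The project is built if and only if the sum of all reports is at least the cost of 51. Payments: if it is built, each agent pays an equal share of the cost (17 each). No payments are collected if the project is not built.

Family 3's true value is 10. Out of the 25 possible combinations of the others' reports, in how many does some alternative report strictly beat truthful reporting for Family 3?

2

Others report (2, 41): truth gives -7; report 2 gives 0 > -7. Violating.
Others report (41, 2): truth gives -7; report 2 gives 0 > -7. Violating.
Others report (2, 2): truth gives 0; no alternative beats it.
Others report (2, 10): truth gives 0; no alternative beats it.
(Checking all 25 profiles: 2 have a profitable deviation, 23 do not.)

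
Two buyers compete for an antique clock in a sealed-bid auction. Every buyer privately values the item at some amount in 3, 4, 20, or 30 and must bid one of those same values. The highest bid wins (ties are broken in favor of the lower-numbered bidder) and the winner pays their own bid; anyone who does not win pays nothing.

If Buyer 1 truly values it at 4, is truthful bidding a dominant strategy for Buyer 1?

No

Consider the case where Buyer 2 bids 3.
Truthful bid 4: wins, pays 4, utility 4 - 4 = 0.
Bid 3 instead: wins, pays 3, utility 4 - 3 = 1.
Since 1 > 0, bidding 3 is strictly better here, so truthful bidding is not dominant.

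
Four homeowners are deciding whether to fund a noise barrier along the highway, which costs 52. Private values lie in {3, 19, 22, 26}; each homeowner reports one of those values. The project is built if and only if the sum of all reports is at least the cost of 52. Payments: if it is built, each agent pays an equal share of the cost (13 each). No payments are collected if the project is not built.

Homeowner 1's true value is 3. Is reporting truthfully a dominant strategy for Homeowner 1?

Check each profile of the others' reports and compare truth against every alternative report.
Others report (3, 19, 19): truth gives 0, best alternative gives -10.
Others report (3, 19, 22): truth gives 0, best alternative gives -10.
Others report (3, 19, 26): truth gives 0, best alternative gives -10.
Others report (3, 22, 19): truth gives 0, best alternative gives -10.
Others report (3, 22, 22): truth gives 0, best alternative gives -10.
Others report (3, 26, 19): truth gives 0, best alternative gives -10.
(Remaining 58 profiles checked similarly; truth is weakly best in each.)
In every case the truthful report is at least as good as any alternative, so it is a dominant strategy.

Yes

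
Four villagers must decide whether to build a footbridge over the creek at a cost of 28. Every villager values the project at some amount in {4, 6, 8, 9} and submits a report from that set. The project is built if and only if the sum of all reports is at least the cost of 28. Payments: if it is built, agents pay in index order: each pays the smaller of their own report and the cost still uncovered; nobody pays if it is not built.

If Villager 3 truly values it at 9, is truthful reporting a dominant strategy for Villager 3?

No

Consider the case where Villager 1 reports 4, Villager 2 reports 8 and Villager 4 reports 8.
Truthful report 9: project built, pays 9, utility 9 - 9 = 0.
Report 8 instead: project built, pays 8, utility 9 - 8 = 1.
Since 1 > 0, reporting 8 is strictly better here, so truthful reporting is not dominant.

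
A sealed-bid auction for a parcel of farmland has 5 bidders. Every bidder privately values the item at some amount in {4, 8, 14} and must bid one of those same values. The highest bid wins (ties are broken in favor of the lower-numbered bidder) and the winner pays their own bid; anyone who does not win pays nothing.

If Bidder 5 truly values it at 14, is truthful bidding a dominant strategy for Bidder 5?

No

Consider the case where Bidder 1 bids 4, Bidder 2 bids 4, Bidder 3 bids 4 and Bidder 4 bids 4.
Truthful bid 14: wins, pays 14, utility 14 - 14 = 0.
Bid 8 instead: wins, pays 8, utility 14 - 8 = 6.
Since 6 > 0, bidding 8 is strictly better here, so truthful bidding is not dominant.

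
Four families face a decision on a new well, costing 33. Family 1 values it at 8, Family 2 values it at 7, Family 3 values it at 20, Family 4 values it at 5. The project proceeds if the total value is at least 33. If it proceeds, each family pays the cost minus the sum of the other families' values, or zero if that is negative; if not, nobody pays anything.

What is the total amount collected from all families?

Total value 40 ≥ cost 33, so it is built.
Family 1: others sum to 32; max(0, 33 - 32) = 1.
Family 2: others sum to 33; max(0, 33 - 33) = 0.
Family 3: others sum to 20; max(0, 33 - 20) = 13.
Family 4: others sum to 35; max(0, 33 - 35) = 0.
Total collected = 1 + 0 + 13 + 0 = 14.

14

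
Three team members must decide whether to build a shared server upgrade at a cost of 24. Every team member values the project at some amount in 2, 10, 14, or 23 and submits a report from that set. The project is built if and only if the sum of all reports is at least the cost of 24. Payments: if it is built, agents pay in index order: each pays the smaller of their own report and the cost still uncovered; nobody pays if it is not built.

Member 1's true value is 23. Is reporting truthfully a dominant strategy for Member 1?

Consider the case where Member 2 reports 2 and Member 3 reports 10.
Truthful report 23: project built, pays 23, utility 23 - 23 = 0.
Report 14 instead: project built, pays 14, utility 23 - 14 = 9.
Since 9 > 0, reporting 14 is strictly better here, so truthful reporting is not dominant.

No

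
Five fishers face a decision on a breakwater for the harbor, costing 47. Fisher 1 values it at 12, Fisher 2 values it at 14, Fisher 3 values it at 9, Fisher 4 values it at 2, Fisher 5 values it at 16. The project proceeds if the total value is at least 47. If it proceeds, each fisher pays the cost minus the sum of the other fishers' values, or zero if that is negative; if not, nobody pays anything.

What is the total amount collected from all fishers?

Total value 53 ≥ cost 47, so it is built.
Fisher 1: others sum to 41; max(0, 47 - 41) = 6.
Fisher 2: others sum to 39; max(0, 47 - 39) = 8.
Fisher 3: others sum to 44; max(0, 47 - 44) = 3.
Fisher 4: others sum to 51; max(0, 47 - 51) = 0.
Fisher 5: others sum to 37; max(0, 47 - 37) = 10.
Total collected = 6 + 8 + 3 + 0 + 10 = 27.

27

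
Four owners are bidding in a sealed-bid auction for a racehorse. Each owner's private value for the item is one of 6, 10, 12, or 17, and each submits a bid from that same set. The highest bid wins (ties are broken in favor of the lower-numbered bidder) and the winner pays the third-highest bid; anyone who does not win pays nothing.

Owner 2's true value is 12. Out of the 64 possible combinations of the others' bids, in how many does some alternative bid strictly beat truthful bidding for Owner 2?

Others bid (6, 6, 17): truth gives 0; bid 17 gives 6 > 0. Violating.
Others bid (6, 10, 17): truth gives 0; bid 17 gives 2 > 0. Violating.
Others bid (6, 17, 6): truth gives 0; bid 17 gives 6 > 0. Violating.
Others bid (6, 17, 10): truth gives 0; bid 17 gives 2 > 0. Violating.
Others bid (6, 6, 6): truth gives 6; no alternative beats it.
Others bid (6, 6, 10): truth gives 6; no alternative beats it.
(Checking all 64 profiles: 12 have a profitable deviation, 52 do not.)

12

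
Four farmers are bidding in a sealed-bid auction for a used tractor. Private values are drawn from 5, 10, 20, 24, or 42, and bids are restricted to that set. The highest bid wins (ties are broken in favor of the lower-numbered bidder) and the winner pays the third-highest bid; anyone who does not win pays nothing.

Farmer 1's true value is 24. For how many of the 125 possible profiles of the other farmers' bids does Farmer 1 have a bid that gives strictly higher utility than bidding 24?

Others bid (5, 5, 42): truth gives 0; bid 42 gives 19 > 0. Violating.
Others bid (5, 10, 42): truth gives 0; bid 42 gives 14 > 0. Violating.
Others bid (5, 20, 42): truth gives 0; bid 42 gives 4 > 0. Violating.
Others bid (5, 42, 5): truth gives 0; bid 42 gives 19 > 0. Violating.
Others bid (5, 5, 5): truth gives 19; no alternative beats it.
Others bid (5, 5, 10): truth gives 19; no alternative beats it.
(Checking all 125 profiles: 27 have a profitable deviation, 98 do not.)

27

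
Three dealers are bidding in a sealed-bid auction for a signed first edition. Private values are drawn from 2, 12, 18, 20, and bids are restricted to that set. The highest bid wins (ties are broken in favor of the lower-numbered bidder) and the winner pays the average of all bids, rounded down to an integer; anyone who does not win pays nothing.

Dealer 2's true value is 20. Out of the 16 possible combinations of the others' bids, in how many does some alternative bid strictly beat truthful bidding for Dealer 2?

4

Others bid (2, 2): truth gives 12; bid 12 gives 15 > 12. Violating.
Others bid (2, 12): truth gives 9; bid 12 gives 12 > 9. Violating.
Others bid (2, 18): truth gives 7; bid 18 gives 8 > 7. Violating.
Others bid (12, 2): truth gives 9; bid 18 gives 10 > 9. Violating.
Others bid (2, 20): truth gives 6; no alternative beats it.
Others bid (12, 12): truth gives 6; no alternative beats it.
(Checking all 16 profiles: 4 have a profitable deviation, 12 do not.)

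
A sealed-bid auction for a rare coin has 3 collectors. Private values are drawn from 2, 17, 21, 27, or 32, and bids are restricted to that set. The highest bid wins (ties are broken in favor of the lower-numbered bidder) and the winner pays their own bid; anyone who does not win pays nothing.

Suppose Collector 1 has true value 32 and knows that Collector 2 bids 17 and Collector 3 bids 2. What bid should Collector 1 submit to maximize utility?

Bid 2: loses, pays 0, utility 0.
Bid 17: wins, pays 17, utility 32 - 17 = 15.
Bid 21: wins, pays 21, utility 32 - 21 = 11.
Bid 27: wins, pays 27, utility 32 - 27 = 5.
Bid 32: wins, pays 32, utility 32 - 32 = 0.
The best choice is 17 with utility 15.

17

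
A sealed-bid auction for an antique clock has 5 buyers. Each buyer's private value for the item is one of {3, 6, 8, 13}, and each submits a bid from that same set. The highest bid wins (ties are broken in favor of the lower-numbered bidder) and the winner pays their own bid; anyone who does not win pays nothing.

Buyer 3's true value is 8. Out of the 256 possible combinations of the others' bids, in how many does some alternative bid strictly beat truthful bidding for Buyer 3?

4

Others bid (3, 3, 3, 3): truth gives 0; bid 6 gives 2 > 0. Violating.
Others bid (3, 3, 3, 6): truth gives 0; bid 6 gives 2 > 0. Violating.
Others bid (3, 3, 6, 3): truth gives 0; bid 6 gives 2 > 0. Violating.
Others bid (3, 3, 6, 6): truth gives 0; bid 6 gives 2 > 0. Violating.
Others bid (3, 3, 3, 8): truth gives 0; no alternative beats it.
Others bid (3, 3, 3, 13): truth gives 0; no alternative beats it.
(Checking all 256 profiles: 4 have a profitable deviation, 252 do not.)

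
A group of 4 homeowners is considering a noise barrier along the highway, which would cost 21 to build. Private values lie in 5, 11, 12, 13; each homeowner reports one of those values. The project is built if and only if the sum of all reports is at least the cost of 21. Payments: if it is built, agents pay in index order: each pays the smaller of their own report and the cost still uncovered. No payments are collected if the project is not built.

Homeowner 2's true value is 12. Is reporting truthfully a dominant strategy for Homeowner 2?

No

Consider the case where Homeowner 1 reports 5, Homeowner 3 reports 5 and Homeowner 4 reports 5.
Truthful report 12: project built, pays 12, utility 12 - 12 = 0.
Report 11 instead: project built, pays 11, utility 12 - 11 = 1.
Since 1 > 0, reporting 11 is strictly better here, so truthful reporting is not dominant.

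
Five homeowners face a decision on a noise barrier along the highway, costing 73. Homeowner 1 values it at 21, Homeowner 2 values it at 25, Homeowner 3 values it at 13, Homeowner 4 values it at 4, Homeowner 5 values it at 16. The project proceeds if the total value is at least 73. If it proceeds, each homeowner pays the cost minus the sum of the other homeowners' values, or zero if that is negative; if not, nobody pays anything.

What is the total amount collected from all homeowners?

51

Total value 79 ≥ cost 73, so it is built.
Homeowner 1: others sum to 58; max(0, 73 - 58) = 15.
Homeowner 2: others sum to 54; max(0, 73 - 54) = 19.
Homeowner 3: others sum to 66; max(0, 73 - 66) = 7.
Homeowner 4: others sum to 75; max(0, 73 - 75) = 0.
Homeowner 5: others sum to 63; max(0, 73 - 63) = 10.
Total collected = 15 + 19 + 7 + 0 + 10 = 51.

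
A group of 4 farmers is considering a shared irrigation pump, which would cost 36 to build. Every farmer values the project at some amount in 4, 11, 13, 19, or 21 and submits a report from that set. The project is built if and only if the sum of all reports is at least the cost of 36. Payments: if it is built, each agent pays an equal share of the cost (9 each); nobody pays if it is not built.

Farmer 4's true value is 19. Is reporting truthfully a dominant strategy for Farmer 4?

Yes

Check each profile of the others' reports and compare truth against every alternative report.
Others report (4, 4, 11): truth gives 10, best alternative gives 10.
Others report (4, 4, 13): truth gives 10, best alternative gives 10.
Others report (4, 4, 19): truth gives 10, best alternative gives 10.
Others report (4, 4, 21): truth gives 10, best alternative gives 10.
Others report (4, 11, 4): truth gives 10, best alternative gives 10.
Others report (4, 11, 11): truth gives 10, best alternative gives 10.
(Remaining 119 profiles checked similarly; truth is weakly best in each.)
In every case the truthful report is at least as good as any alternative, so it is a dominant strategy.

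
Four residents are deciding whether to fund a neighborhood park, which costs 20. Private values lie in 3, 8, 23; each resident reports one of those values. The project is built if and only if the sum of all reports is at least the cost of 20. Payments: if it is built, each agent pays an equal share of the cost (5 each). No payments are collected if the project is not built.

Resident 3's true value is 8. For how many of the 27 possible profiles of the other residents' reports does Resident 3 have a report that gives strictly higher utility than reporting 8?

Others report (3, 3, 3): truth gives 0; report 23 gives 3 > 0. Violating.
Others report (3, 3, 8): truth gives 3; no alternative beats it.
Others report (3, 3, 23): truth gives 3; no alternative beats it.
(Checking all 27 profiles: 1 has a profitable deviation, 26 do not.)

1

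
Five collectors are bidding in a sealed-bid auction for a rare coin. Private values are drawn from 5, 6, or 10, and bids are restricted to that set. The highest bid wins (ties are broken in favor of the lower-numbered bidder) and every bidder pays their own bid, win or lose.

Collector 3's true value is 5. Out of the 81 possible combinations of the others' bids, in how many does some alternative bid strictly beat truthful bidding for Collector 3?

Others bid (5, 5, 5, 5): truth gives -5; bid 6 gives -1 > -5. Violating.
Others bid (5, 5, 5, 6): truth gives -5; bid 6 gives -1 > -5. Violating.
Others bid (5, 5, 6, 5): truth gives -5; bid 6 gives -1 > -5. Violating.
Others bid (5, 5, 6, 6): truth gives -5; bid 6 gives -1 > -5. Violating.
Others bid (5, 5, 5, 10): truth gives -5; no alternative beats it.
Others bid (5, 5, 6, 10): truth gives -5; no alternative beats it.
(Checking all 81 profiles: 4 have a profitable deviation, 77 do not.)

4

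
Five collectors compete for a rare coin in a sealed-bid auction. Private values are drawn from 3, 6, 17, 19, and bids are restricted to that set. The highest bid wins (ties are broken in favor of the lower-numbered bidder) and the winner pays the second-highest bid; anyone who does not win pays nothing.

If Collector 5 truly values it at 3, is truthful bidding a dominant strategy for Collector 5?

Yes

Check each profile of the others' bids and compare truth against every alternative bid.
Others bid (3, 3, 3, 3): truth gives 0, best alternative gives 0.
Others bid (3, 3, 3, 6): truth gives 0, best alternative gives 0.
Others bid (3, 3, 3, 17): truth gives 0, best alternative gives 0.
Others bid (3, 3, 3, 19): truth gives 0, best alternative gives 0.
Others bid (3, 3, 6, 3): truth gives 0, best alternative gives 0.
Others bid (3, 3, 6, 6): truth gives 0, best alternative gives 0.
(Remaining 250 profiles checked similarly; truth is weakly best in each.)
In every case the truthful bid is at least as good as any alternative, so it is a dominant strategy.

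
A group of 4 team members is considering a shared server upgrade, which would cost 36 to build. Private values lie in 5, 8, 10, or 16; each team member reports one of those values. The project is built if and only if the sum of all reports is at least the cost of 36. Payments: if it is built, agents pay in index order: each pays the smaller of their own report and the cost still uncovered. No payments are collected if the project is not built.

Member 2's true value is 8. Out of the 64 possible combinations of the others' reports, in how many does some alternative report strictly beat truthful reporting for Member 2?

28

Others report (5, 10, 16): truth gives 0; report 5 gives 3 > 0. Violating.
Others report (5, 16, 10): truth gives 0; report 5 gives 3 > 0. Violating.
Others report (5, 16, 16): truth gives 0; report 5 gives 3 > 0. Violating.
Others report (8, 8, 16): truth gives 0; report 5 gives 3 > 0. Violating.
Others report (5, 5, 5): truth gives 0; no alternative beats it.
Others report (5, 5, 8): truth gives 0; no alternative beats it.
(Checking all 64 profiles: 28 have a profitable deviation, 36 do not.)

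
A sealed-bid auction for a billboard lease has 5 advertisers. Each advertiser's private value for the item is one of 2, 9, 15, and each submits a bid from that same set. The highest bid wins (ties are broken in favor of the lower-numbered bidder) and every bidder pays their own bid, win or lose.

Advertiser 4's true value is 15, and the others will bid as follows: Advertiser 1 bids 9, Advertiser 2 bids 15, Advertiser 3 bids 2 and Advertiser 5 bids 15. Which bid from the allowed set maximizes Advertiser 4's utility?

2

Bid 2: loses but pays 2, utility -2.
Bid 9: loses but pays 9, utility -9.
Bid 15: loses but pays 15, utility -15.
The best choice is 2 with utility -2.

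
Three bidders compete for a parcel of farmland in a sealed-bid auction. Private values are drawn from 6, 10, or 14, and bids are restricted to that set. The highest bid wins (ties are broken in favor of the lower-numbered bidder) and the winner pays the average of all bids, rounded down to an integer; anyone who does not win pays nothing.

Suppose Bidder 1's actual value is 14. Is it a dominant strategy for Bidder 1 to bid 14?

Consider the case where Bidder 2 bids 6 and Bidder 3 bids 6.
Truthful bid 14: wins, pays 8, utility 14 - 8 = 6.
Bid 6 instead: wins, pays 6, utility 14 - 6 = 8.
Since 8 > 6, bidding 6 is strictly better here, so truthful bidding is not dominant.

No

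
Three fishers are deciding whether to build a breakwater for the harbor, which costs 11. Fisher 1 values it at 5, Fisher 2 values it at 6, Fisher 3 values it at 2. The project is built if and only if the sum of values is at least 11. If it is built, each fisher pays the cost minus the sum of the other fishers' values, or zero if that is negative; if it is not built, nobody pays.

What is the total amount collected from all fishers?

7

Total value 13 ≥ cost 11, so it is built.
Fisher 1: others sum to 8; max(0, 11 - 8) = 3.
Fisher 2: others sum to 7; max(0, 11 - 7) = 4.
Fisher 3: others sum to 11; max(0, 11 - 11) = 0.
Total collected = 3 + 4 + 0 = 7.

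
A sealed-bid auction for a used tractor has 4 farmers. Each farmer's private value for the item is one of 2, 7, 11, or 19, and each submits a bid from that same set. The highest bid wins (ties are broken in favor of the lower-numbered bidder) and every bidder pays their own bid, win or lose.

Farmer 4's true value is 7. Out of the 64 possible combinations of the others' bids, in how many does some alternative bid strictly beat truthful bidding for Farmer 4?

63

Others bid (2, 2, 7): truth gives -7; bid 2 gives -2 > -7. Violating.
Others bid (2, 2, 11): truth gives -7; bid 2 gives -2 > -7. Violating.
Others bid (2, 2, 19): truth gives -7; bid 2 gives -2 > -7. Violating.
Others bid (2, 7, 2): truth gives -7; bid 2 gives -2 > -7. Violating.
Others bid (2, 2, 2): truth gives 0; no alternative beats it.
(Checking all 64 profiles: 63 have a profitable deviation, 1 does not.)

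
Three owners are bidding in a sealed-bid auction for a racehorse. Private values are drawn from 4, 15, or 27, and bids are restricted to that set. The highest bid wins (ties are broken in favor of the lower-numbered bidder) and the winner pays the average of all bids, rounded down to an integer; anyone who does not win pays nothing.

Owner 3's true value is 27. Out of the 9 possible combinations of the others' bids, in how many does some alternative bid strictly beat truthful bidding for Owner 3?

Others bid (4, 4): truth gives 16; bid 15 gives 20 > 16. Violating.
Others bid (4, 15): truth gives 12; no alternative beats it.
Others bid (4, 27): truth gives 0; no alternative beats it.
(Checking all 9 profiles: 1 has a profitable deviation, 8 do not.)

1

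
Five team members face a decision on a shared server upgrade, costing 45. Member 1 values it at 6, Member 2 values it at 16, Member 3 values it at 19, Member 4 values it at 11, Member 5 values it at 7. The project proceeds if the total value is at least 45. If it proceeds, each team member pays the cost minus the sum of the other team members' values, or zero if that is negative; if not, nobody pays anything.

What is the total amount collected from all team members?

Total value 59 ≥ cost 45, so it is built.
Member 1: others sum to 53; max(0, 45 - 53) = 0.
Member 2: others sum to 43; max(0, 45 - 43) = 2.
Member 3: others sum to 40; max(0, 45 - 40) = 5.
Member 4: others sum to 48; max(0, 45 - 48) = 0.
Member 5: others sum to 52; max(0, 45 - 52) = 0.
Total collected = 0 + 2 + 5 + 0 + 0 = 7.

7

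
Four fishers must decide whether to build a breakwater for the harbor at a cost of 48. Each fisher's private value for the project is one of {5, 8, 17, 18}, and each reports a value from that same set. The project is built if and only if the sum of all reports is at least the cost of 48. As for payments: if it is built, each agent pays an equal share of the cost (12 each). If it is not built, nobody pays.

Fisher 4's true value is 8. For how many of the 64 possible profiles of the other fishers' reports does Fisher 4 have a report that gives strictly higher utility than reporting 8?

Others report (5, 17, 18): truth gives -4; report 5 gives 0 > -4. Violating.
Others report (5, 18, 17): truth gives -4; report 5 gives 0 > -4. Violating.
Others report (5, 18, 18): truth gives -4; report 5 gives 0 > -4. Violating.
Others report (8, 17, 17): truth gives -4; report 5 gives 0 > -4. Violating.
Others report (5, 5, 5): truth gives 0; no alternative beats it.
Others report (5, 5, 8): truth gives 0; no alternative beats it.
(Checking all 64 profiles: 12 have a profitable deviation, 52 do not.)

12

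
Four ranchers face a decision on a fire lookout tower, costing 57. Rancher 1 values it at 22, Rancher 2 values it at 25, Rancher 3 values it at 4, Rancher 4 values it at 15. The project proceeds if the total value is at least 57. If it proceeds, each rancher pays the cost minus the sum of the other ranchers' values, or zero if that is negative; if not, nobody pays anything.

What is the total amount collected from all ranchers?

Total value 66 ≥ cost 57, so it is built.
Rancher 1: others sum to 44; max(0, 57 - 44) = 13.
Rancher 2: others sum to 41; max(0, 57 - 41) = 16.
Rancher 3: others sum to 62; max(0, 57 - 62) = 0.
Rancher 4: others sum to 51; max(0, 57 - 51) = 6.
Total collected = 13 + 16 + 0 + 6 = 35.

35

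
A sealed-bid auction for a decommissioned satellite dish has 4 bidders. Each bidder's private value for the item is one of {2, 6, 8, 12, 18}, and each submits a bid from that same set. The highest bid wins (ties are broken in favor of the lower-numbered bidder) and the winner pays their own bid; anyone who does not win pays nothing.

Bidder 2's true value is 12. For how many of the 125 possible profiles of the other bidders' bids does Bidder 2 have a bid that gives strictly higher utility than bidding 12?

Others bid (2, 2, 2): truth gives 0; bid 6 gives 6 > 0. Violating.
Others bid (2, 2, 6): truth gives 0; bid 6 gives 6 > 0. Violating.
Others bid (2, 2, 8): truth gives 0; bid 8 gives 4 > 0. Violating.
Others bid (2, 6, 2): truth gives 0; bid 6 gives 6 > 0. Violating.
Others bid (2, 2, 12): truth gives 0; no alternative beats it.
Others bid (2, 2, 18): truth gives 0; no alternative beats it.
(Checking all 125 profiles: 18 have a profitable deviation, 107 do not.)

18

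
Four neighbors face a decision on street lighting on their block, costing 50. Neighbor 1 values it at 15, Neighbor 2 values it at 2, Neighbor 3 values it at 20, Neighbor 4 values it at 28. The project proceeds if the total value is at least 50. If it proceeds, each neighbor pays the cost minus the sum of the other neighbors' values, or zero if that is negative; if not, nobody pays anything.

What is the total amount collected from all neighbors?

18

Total value 65 ≥ cost 50, so it is built.
Neighbor 1: others sum to 50; max(0, 50 - 50) = 0.
Neighbor 2: others sum to 63; max(0, 50 - 63) = 0.
Neighbor 3: others sum to 45; max(0, 50 - 45) = 5.
Neighbor 4: others sum to 37; max(0, 50 - 37) = 13.
Total collected = 0 + 0 + 5 + 13 = 18.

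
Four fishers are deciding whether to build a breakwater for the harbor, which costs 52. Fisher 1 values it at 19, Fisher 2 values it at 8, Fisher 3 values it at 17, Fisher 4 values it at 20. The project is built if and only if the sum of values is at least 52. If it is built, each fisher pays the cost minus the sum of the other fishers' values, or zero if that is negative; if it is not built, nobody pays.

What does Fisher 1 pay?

Total value 64 ≥ cost 52, so the project is built.
The other fishers' values sum to 45.
Cost minus that sum is 52 - 45 = 7.

7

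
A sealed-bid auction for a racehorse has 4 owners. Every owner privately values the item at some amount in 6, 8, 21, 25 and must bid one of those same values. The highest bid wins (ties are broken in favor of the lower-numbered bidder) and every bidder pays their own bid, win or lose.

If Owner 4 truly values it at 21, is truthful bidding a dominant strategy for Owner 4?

Consider the case where Owner 1 bids 6, Owner 2 bids 6 and Owner 3 bids 6.
Truthful bid 21: wins, pays 21, utility 21 - 21 = 0.
Bid 8 instead: wins, pays 8, utility 21 - 8 = 13.
Since 13 > 0, bidding 8 is strictly better here, so truthful bidding is not dominant.

No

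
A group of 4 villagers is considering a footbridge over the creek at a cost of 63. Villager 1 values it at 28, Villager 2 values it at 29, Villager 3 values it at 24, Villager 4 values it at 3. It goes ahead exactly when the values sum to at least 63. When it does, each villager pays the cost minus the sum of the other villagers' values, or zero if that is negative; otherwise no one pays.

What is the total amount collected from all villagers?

Total value 84 ≥ cost 63, so it is built.
Villager 1: others sum to 56; max(0, 63 - 56) = 7.
Villager 2: others sum to 55; max(0, 63 - 55) = 8.
Villager 3: others sum to 60; max(0, 63 - 60) = 3.
Villager 4: others sum to 81; max(0, 63 - 81) = 0.
Total collected = 7 + 8 + 3 + 0 = 18.

18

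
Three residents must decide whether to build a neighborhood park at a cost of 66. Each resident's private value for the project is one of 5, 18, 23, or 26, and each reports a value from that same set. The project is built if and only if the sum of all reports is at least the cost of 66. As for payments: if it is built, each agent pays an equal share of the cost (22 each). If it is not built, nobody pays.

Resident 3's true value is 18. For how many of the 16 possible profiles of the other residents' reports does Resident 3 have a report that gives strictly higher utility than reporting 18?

Others report (23, 26): truth gives -4; report 5 gives 0 > -4. Violating.
Others report (26, 23): truth gives -4; report 5 gives 0 > -4. Violating.
Others report (26, 26): truth gives -4; report 5 gives 0 > -4. Violating.
Others report (5, 5): truth gives 0; no alternative beats it.
Others report (5, 18): truth gives 0; no alternative beats it.
(Checking all 16 profiles: 3 have a profitable deviation, 13 do not.)

3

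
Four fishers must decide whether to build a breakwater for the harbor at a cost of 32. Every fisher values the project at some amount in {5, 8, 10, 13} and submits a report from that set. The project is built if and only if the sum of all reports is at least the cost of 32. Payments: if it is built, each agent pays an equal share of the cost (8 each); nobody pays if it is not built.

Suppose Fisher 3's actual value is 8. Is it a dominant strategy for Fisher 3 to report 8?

Check each profile of the others' reports and compare truth against every alternative report.
Others report (5, 5, 5): truth gives 0, best alternative gives 0.
Others report (5, 5, 8): truth gives 0, best alternative gives 0.
Others report (5, 5, 10): truth gives 0, best alternative gives 0.
Others report (5, 5, 13): truth gives 0, best alternative gives 0.
Others report (5, 8, 5): truth gives 0, best alternative gives 0.
Others report (5, 8, 8): truth gives 0, best alternative gives 0.
(Remaining 58 profiles checked similarly; truth is weakly best in each.)
In every case the truthful report is at least as good as any alternative, so it is a dominant strategy.

Yes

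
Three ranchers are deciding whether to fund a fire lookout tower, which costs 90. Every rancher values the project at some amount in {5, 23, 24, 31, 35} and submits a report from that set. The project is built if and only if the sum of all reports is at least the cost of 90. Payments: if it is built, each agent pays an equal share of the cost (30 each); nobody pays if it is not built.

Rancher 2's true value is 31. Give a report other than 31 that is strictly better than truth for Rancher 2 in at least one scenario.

Suppose Rancher 1 reports 23 and Rancher 3 reports 35.
Report 31: project not built, utility 0.
Report 35: project built, pays 30, utility 31 - 30 = 1.
So reporting 35 beats truth here (1 > 0).

35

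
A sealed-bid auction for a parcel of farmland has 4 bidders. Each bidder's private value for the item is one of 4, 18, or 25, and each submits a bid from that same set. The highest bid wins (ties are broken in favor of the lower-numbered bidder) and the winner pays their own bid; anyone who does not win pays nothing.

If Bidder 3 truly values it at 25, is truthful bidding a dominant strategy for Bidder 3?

Consider the case where Bidder 1 bids 4, Bidder 2 bids 4 and Bidder 4 bids 4.
Truthful bid 25: wins, pays 25, utility 25 - 25 = 0.
Bid 18 instead: wins, pays 18, utility 25 - 18 = 7.
Since 7 > 0, bidding 18 is strictly better here, so truthful bidding is not dominant.

No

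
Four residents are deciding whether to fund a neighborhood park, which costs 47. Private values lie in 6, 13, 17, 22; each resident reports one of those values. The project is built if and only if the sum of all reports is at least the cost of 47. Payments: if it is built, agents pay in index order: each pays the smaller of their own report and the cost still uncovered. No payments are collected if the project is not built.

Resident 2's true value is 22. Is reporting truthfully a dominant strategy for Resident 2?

Consider the case where Resident 1 reports 6, Resident 3 reports 6 and Resident 4 reports 22.
Truthful report 22: project built, pays 22, utility 22 - 22 = 0.
Report 13 instead: project built, pays 13, utility 22 - 13 = 9.
Since 9 > 0, reporting 13 is strictly better here, so truthful reporting is not dominant.

No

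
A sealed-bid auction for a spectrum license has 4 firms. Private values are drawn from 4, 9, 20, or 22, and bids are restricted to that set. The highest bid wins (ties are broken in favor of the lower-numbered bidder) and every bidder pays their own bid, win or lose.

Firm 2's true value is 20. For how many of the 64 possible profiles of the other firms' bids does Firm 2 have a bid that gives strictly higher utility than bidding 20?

Others bid (4, 4, 4): truth gives 0; bid 9 gives 11 > 0. Violating.
Others bid (4, 4, 9): truth gives 0; bid 9 gives 11 > 0. Violating.
Others bid (4, 4, 22): truth gives -20; bid 22 gives -2 > -20. Violating.
Others bid (4, 9, 4): truth gives 0; bid 9 gives 11 > 0. Violating.
Others bid (4, 4, 20): truth gives 0; no alternative beats it.
Others bid (4, 9, 20): truth gives 0; no alternative beats it.
(Checking all 64 profiles: 50 have a profitable deviation, 14 do not.)

50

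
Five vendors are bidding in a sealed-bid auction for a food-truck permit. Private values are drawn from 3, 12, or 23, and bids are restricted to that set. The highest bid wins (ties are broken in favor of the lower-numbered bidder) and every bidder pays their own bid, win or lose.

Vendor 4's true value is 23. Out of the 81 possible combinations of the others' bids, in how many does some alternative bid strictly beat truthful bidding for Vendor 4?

Others bid (3, 3, 3, 3): truth gives 0; bid 12 gives 11 > 0. Violating.
Others bid (3, 3, 3, 12): truth gives 0; bid 12 gives 11 > 0. Violating.
Others bid (3, 3, 23, 3): truth gives -23; bid 3 gives -3 > -23. Violating.
Others bid (3, 3, 23, 12): truth gives -23; bid 3 gives -3 > -23. Violating.
Others bid (3, 3, 3, 23): truth gives 0; no alternative beats it.
Others bid (3, 3, 12, 3): truth gives 0; no alternative beats it.
(Checking all 81 profiles: 59 have a profitable deviation, 22 do not.)

59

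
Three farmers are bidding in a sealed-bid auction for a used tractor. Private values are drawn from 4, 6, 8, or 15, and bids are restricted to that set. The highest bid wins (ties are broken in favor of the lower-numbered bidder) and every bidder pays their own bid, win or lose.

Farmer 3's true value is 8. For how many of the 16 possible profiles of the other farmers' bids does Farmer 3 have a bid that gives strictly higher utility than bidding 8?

Others bid (4, 4): truth gives 0; bid 6 gives 2 > 0. Violating.
Others bid (4, 8): truth gives -8; bid 4 gives -4 > -8. Violating.
Others bid (4, 15): truth gives -8; bid 4 gives -4 > -8. Violating.
Others bid (6, 8): truth gives -8; bid 4 gives -4 > -8. Violating.
Others bid (4, 6): truth gives 0; no alternative beats it.
Others bid (6, 4): truth gives 0; no alternative beats it.
(Checking all 16 profiles: 13 have a profitable deviation, 3 do not.)

13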